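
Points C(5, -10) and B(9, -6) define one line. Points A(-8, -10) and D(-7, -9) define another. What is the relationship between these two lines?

Slope of line 1: m1 = (-6 - -10)/(9 - 5) = 4/4 = 1
Slope of line 2: m2 = (-9 - -10)/(-7 - -8) = 1/1 = 1
Since m1 = m2 = 1, the lines are parallel.

Parallel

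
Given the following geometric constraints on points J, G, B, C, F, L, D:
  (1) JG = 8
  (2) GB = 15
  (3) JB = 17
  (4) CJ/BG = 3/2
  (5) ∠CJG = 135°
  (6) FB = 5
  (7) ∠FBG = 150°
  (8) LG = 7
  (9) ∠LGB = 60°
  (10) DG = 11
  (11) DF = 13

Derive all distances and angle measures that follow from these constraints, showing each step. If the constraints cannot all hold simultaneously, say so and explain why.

The constraints are consistent.

From the given relations:
  CJ = 3/2·BG = 3/2·15 ≈ 22.5

Step 1: From GJ = 8, JC = 22.5, and ∠GJC = 135°, by the law of cosines:
  GC² = GJ² + JC² - 2·GJ·JC·cos(135°) = 64 + 506.2 + 254.6 = 824.8
  GC ≈ 28.72

Step 2: From GB = 15, BF = 5, and ∠GBF = 150°, by the law of cosines:
  GF² = GB² + BF² - 2·GB·BF·cos(150°) = 225 + 25 + 129.9 = 379.9
  GF ≈ 19.49

Step 3: From BG = 15, GL = 7, and ∠BGL = 60°, by the law of cosines:
  BL² = BG² + GL² - 2·BG·GL·cos(60°) = 225 + 49 - 105 = 169
  BL = 13

Step 4: From JB = 17, JG = 8, BG = 15, by the inverse law of cosines:
  cos(∠BJG) = (JB² + JG² - BG²) / (2·JB·JG)
  ∠BJG = 61.93°

Step 5: From GB = 15, GJ = 8, BJ = 17, by the inverse law of cosines:
  cos(∠BGJ) = (GB² + GJ² - BJ²) / (2·GB·GJ)
  ∠BGJ = 90°

Step 6: From BG = 15, BJ = 17, GJ = 8, by the inverse law of cosines:
  cos(∠GBJ) = (BG² + BJ² - GJ²) / (2·BG·BJ)
  ∠GBJ = 28.07°

Step 7: From GB = 15, GF = 19.49, BF = 5, by the inverse law of cosines:
  cos(∠BGF) = (GB² + GF² - BF²) / (2·GB·GF)
  ∠BGF = 7.37°

Step 8: From GC = 28.72, GJ = 8, CJ = 22.5, by the inverse law of cosines:
  cos(∠CGJ) = (GC² + GJ² - CJ²) / (2·GC·GJ)
  ∠CGJ = 33.64°

Step 9: From GD = 11, GF = 19.49, DF = 13, by the inverse law of cosines:
  cos(∠DGF) = (GD² + GF² - DF²) / (2·GD·GF)
  ∠DGF = 39.28°

Step 10: From BG = 15, BL = 13, GL = 7, by the inverse law of cosines:
  cos(∠GBL) = (BG² + BL² - GL²) / (2·BG·BL)
  ∠GBL = 27.8°

Step 11: From CG = 28.72, CJ = 22.5, GJ = 8, by the inverse law of cosines:
  cos(∠GCJ) = (CG² + CJ² - GJ²) / (2·CG·CJ)
  ∠GCJ = 11.36°

Step 12: From FB = 5, FG = 19.49, BG = 15, by the inverse law of cosines:
  cos(∠BFG) = (FB² + FG² - BG²) / (2·FB·FG)
  ∠BFG = 22.63°

Step 13: From FD = 13, FG = 19.49, DG = 11, by the inverse law of cosines:
  cos(∠DFG) = (FD² + FG² - DG²) / (2·FD·FG)
  ∠DFG = 32.39°

Step 14: From LB = 13, LG = 7, BG = 15, by the inverse law of cosines:
  cos(∠BLG) = (LB² + LG² - BG²) / (2·LB·LG)
  ∠BLG = 92.2°

Step 15: From DF = 13, DG = 11, FG = 19.49, by the inverse law of cosines:
  cos(∠FDG) = (DF² + DG² - FG²) / (2·DF·DG)
  ∠FDG = 108.32°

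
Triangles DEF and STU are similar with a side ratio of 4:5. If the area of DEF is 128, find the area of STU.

Area ratio = (4/5)^2 = 16/25. Area of STU = 128 * 25/16 = 200.

200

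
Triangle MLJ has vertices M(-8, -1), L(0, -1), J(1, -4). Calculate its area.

Using the Shoelace formula for a triangle:
Area = (1/2)|x0(y1 - y2) + x1(y2 - y0) + x2(y0 - y1)|
Area = (1/2)|-8(-1 - -4) + 0(-4 - -1) + 1(-1 - -1)|
Area = (1/2)|-24 + 0 + 0|
Area = (1/2)|-24|
Area = (1/2)(24)
Area = 12

12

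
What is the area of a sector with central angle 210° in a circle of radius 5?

Sector area = πr² × θ/360
= π × 5² × 7/12
= π × 25 × 7/12
= 175*pi/12

175*pi/12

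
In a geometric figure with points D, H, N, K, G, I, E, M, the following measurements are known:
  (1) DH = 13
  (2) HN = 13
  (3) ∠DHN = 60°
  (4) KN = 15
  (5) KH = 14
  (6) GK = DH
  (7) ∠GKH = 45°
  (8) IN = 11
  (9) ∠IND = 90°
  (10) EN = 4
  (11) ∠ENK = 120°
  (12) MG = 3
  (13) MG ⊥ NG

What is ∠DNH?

Step 1: By the law of cosines on triangle NHD: ND² = 13² + 13² − 2·13·13·cos(60°) = 169, so ND = 13.
Step 2: By the inverse law of cosines on triangle DNH: cos(∠DNH) = (13² + 13² − 13²) / (2·13·13) = 169/338 = 0.5, so ∠DNH = 60°.

Therefore, the measure of angle ∠DNH = 60°.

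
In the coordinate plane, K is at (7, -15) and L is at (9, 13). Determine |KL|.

d = sqrt((2)^2 + (28)^2) = sqrt(788) = 2*sqrt(197)

2*sqrt(197)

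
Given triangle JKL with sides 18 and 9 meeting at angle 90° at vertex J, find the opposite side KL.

The included angle is 90°, so the triangle is right-angled at J. The opposite side KL is the hypotenuse.
By the Pythagorean theorem: KL = sqrt(18^2 + 9^2) = sqrt(405) = 9*sqrt(5).

9*sqrt(5)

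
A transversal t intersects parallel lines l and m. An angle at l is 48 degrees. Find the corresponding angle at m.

When a transversal crosses parallel lines, angles in the same position at each intersection are called corresponding angles.
These are always equal, so the answer is 48 degrees.

48 degrees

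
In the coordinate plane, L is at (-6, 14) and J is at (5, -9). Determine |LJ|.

The horizontal distance is |5 - -6| = 11 and the vertical distance is |-9 - 14| = 23.
By the Pythagorean theorem, d = sqrt(11^2 + 23^2) = sqrt(650) = 5*sqrt(26).

5*sqrt(26)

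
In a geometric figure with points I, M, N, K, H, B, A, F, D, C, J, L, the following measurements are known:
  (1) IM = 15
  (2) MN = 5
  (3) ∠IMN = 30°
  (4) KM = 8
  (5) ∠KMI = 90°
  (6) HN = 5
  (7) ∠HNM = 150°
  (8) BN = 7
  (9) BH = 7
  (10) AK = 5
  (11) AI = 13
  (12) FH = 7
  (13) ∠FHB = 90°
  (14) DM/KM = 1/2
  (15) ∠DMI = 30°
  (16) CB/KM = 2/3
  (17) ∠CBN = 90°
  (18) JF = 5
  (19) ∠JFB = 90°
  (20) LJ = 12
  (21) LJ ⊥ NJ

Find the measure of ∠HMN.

Step 1: By the law of cosines on triangle MNH: MH² = 5² + 5² − 2·5·5·cos(150°) = 93.3, so MH ≈ 9.66.
Step 2: By the inverse law of cosines on triangle HMN: cos(∠HMN) = (9.66² + 5² − 5²) / (2·9.66·5) = 93.3/96.59 = 0.9659, so ∠HMN = 15°.

Therefore, the measure of angle ∠HMN = 15°.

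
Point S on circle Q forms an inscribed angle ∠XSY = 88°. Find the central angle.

By the inscribed angle theorem, the central angle is twice the inscribed angle.
Central angle = 2 × 88° = 176°

176°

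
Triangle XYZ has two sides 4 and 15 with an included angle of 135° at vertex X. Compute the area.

Area = (1/2) * XY * XZ * sin(X)
Area = (1/2) * 4 * 15 * sin(135°)
Area = (1/2) * 4 * 15 * sqrt(2)/2
Area = 15*sqrt(2)

15*sqrt(2)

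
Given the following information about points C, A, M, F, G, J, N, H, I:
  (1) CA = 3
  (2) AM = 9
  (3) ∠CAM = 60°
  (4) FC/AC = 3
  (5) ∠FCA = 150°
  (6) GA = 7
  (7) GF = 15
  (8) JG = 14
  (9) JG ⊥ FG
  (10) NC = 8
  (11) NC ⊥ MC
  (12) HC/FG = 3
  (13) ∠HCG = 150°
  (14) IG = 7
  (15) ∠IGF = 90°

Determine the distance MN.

Step 1: By the law of cosines on triangle CAM: CM² = 3² + 9² − 2·3·9·cos(60°) = 63, so CM = 3·√7.
Step 2: By the law of cosines on triangle MCN: MN² = (3·√7)² + 8² − 2·3·√7·8·cos(90°) = 127, so MN = √127.

Therefore, the length of MN = √127.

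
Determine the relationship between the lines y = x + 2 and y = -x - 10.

Slope of line 1: m1 = 1
Slope of line 2: m2 = -1
Two lines are perpendicular when the product of their slopes is -1 (negative reciprocals).
m1 * m2 = (1) * (-1) = -1, confirming perpendicularity.

Perpendicular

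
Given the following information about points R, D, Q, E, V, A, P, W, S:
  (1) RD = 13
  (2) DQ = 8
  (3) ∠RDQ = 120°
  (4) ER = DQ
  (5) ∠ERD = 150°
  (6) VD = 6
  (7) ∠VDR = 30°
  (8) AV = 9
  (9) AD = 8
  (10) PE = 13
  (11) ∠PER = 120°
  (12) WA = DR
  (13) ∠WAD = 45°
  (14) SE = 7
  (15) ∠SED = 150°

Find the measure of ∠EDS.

From the given relations: ER = DQ = 8.
Step 1: By the law of cosines on triangle DRE: DE² = 13² + 8² − 2·13·8·cos(150°) = 413.13, so DE ≈ 20.33.
Step 2: By the law of cosines on triangle DES: DS² = 20.33² + 7² − 2·20.33·7·cos(150°) = 708.57, so DS ≈ 26.62.
Step 3: By the inverse law of cosines on triangle EDS: cos(∠EDS) = (20.33² + 26.62² − 7²) / (2·20.33·26.62) = 1072.7/1082.1 = 0.9913, so ∠EDS = 7.56°.

Therefore, the measure of angle ∠EDS = 7.56°.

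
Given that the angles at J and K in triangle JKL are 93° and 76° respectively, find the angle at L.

angle L = 180 - 93 - 76 = 11 degrees.

11 degrees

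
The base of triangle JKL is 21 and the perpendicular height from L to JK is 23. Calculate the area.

Area = (1/2) * base * height
Area = (1/2) * 21 * 23
Area = 483/2

483/2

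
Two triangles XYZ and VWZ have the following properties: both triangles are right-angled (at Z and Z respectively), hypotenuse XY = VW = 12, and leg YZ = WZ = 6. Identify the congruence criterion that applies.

The given information matches HL: The hypotenuse and one leg of two right triangles are equal (Hypotenuse-Leg).

HL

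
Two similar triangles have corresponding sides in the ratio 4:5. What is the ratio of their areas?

The ratio of areas of similar triangles equals the square of the side ratio.
Side ratio = 4:5
Area ratio = (4/5)^2 = 16/25 = 16:25

16:25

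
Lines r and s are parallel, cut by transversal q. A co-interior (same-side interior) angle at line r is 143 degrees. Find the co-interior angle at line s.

Co-interior (same-side interior) angles are between the parallel lines on the same side of the transversal.
Unlike corresponding or alternate interior angles, they are supplementary rather than equal.
So the angle = 180 - 143 = 37 degrees.

37 degrees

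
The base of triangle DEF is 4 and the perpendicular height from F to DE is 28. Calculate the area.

Area = (1/2) * base * height
Area = (1/2) * 4 * 28
Area = 56

56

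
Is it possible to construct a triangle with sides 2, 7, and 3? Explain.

The longest side is 7. The other two sides sum to 2 + 3 = 5.
Since 5 ≤ 7, the two shorter sides cannot reach around to close the triangle.

No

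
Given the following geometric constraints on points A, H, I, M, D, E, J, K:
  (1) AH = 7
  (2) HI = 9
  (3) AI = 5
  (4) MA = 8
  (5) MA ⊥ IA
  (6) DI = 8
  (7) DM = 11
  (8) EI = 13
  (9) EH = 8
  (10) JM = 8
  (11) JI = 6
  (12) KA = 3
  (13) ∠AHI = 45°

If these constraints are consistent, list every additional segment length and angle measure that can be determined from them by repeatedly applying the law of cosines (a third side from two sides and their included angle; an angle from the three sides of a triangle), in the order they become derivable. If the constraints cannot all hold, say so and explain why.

These constraints are not satisfiable: (1), (2) and (3) fix all three sides of triangle AHI, so by the law of cosines cos(∠AHI) = (7² + 9² − 5²) / (2·7·9) = 0.8333, i.e. ∠AHI ≈ 33.56°, which contradicts (13) ∠AHI = 45°. No planar figure meets all of them, so nothing further can be derived.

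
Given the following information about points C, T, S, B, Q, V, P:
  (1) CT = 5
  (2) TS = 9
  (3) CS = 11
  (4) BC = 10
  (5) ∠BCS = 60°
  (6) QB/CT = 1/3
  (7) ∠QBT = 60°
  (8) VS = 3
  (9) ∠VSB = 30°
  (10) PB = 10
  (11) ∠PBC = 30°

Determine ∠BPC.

Step 1: By the law of cosines on triangle PBC: PC² = 10² + 10² − 2·10·10·cos(30°) = 26.79, so PC ≈ 5.18.
Step 2: By the inverse law of cosines on triangle BPC: cos(∠BPC) = (10² + 5.18² − 10²) / (2·10·5.18) = 26.79/103.53 = 0.2588, so ∠BPC = 75°.

Therefore, the measure of angle ∠BPC = 75°.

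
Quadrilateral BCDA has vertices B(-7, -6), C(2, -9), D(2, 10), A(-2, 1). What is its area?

Shoelace: sum of cross terms = 154, Area = (1/2)|154| = 77

77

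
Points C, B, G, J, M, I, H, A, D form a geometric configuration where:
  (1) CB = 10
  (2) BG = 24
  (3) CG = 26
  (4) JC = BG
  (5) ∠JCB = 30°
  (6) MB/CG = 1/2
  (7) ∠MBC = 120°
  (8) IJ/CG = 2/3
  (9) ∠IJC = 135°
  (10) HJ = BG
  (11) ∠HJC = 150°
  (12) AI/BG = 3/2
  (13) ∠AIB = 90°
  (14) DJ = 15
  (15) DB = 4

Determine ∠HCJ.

From the given relations: JC = BG = 24; HJ = BG = 24.
Step 1: By the law of cosines on triangle CJH: CH² = 24² + 24² − 2·24·24·cos(150°) = 2149.66, so CH ≈ 46.36.
Step 2: By the inverse law of cosines on triangle HCJ: cos(∠HCJ) = (46.36² + 24² − 24²) / (2·46.36·24) = 2149.66/2225.49 = 0.9659, so ∠HCJ = 15°.

Therefore, the measure of angle ∠HCJ = 15°.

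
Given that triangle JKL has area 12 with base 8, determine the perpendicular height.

Area = (1/2) * base * height
height = 2 * Area / base
height = 2 * 12 / 8
height = 24 / 8
height = 3

3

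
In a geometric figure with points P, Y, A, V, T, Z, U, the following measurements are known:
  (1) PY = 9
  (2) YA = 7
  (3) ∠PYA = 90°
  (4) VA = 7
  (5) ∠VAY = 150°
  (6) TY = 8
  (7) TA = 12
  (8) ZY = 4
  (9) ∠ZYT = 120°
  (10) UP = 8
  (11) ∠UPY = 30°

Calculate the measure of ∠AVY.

Step 1: By the law of cosines on triangle VAY: VY² = 7² + 7² − 2·7·7·cos(150°) = 182.87, so VY ≈ 13.52.
Step 2: By the inverse law of cosines on triangle AVY: cos(∠AVY) = (7² + 13.52² − 7²) / (2·7·13.52) = 182.87/189.32 = 0.9659, so ∠AVY = 15°.

Therefore, the measure of angle ∠AVY = 15°.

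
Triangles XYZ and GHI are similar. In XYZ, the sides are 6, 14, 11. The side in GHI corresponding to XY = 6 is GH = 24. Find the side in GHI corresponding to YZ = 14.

Similar triangles have proportional sides. Setting up the proportion:
GH / XY = HI / YZ
24 / 6 = HI / 14
HI = 14 * 24 / 6 = 56.

56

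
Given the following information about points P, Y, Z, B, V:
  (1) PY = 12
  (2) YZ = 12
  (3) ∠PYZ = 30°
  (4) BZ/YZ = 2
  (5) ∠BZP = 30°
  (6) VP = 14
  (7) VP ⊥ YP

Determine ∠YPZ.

Step 1: By the law of cosines on triangle PYZ: PZ² = 12² + 12² − 2·12·12·cos(30°) = 38.58, so PZ ≈ 6.21.
Step 2: By the inverse law of cosines on triangle YPZ: cos(∠YPZ) = (12² + 6.21² − 12²) / (2·12·6.21) = 38.58/149.08 = 0.2588, so ∠YPZ = 75°.

Therefore, the measure of angle ∠YPZ = 75°.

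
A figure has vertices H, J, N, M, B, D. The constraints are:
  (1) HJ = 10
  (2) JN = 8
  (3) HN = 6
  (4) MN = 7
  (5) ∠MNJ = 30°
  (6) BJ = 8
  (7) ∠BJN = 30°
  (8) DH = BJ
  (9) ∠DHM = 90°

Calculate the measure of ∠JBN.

Step 1: By the law of cosines on triangle BJN: BN² = 8² + 8² − 2·8·8·cos(30°) = 17.15, so BN ≈ 4.14.
Step 2: By the inverse law of cosines on triangle JBN: cos(∠JBN) = (8² + 4.14² − 8²) / (2·8·4.14) = 17.15/66.26 = 0.2588, so ∠JBN = 75°.

Therefore, the measure of angle ∠JBN = 75°.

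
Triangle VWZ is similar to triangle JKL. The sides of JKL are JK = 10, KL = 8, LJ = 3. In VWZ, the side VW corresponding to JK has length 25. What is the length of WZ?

Similar triangles have proportional sides. Setting up the proportion:
VW / JK = WZ / KL
25 / 10 = WZ / 8
WZ = 8 * 25 / 10 = 20.

20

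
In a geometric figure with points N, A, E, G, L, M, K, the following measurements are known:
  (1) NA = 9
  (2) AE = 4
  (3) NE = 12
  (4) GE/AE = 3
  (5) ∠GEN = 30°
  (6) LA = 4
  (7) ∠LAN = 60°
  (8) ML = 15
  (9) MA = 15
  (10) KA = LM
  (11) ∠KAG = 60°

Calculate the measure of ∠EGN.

From the given relations: GE = 3·AE = 3·4 = 12.
Step 1: By the law of cosines on triangle GEN: GN² = 12² + 12² − 2·12·12·cos(30°) = 38.58, so GN ≈ 6.21.
Step 2: By the inverse law of cosines on triangle EGN: cos(∠EGN) = (12² + 6.21² − 12²) / (2·12·6.21) = 38.58/149.08 = 0.2588, so ∠EGN = 75°.

Therefore, the measure of angle ∠EGN = 75°.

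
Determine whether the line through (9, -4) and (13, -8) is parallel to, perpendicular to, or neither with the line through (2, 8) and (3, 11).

Slope of line 1: m1 = (-8 - -4)/(13 - 9) = -4/4 = -1
Slope of line 2: m2 = (11 - 8)/(3 - 2) = 3/1 = 3
m1 != m2 and m1*m2 = -3 != -1. Neither.

Neither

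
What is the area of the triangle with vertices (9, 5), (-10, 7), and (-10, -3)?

The Shoelace formula computes the area from vertex coordinates by summing cross products.
For vertices (9,5), (-10,7), (-10,-3):
Signed sum = 9*7 - -10*5 + -10*-3 - -10*7 + -10*5 - 9*-3
= 113 + 100 + -23 = 190
Area = (1/2)|190| = 95.

95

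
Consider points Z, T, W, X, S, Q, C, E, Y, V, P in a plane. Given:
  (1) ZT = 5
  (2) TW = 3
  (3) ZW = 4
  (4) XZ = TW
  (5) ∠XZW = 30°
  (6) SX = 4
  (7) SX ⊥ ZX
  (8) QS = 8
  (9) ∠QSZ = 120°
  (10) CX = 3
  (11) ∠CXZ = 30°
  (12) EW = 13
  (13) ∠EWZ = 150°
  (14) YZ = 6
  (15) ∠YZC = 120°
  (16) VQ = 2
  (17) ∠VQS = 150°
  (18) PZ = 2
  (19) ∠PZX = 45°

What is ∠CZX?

From the given relations: XZ = TW = 3.
Step 1: By the law of cosines on triangle ZXC: ZC² = 3² + 3² − 2·3·3·cos(30°) = 2.41, so ZC ≈ 1.55.
Step 2: By the inverse law of cosines on triangle CZX: cos(∠CZX) = (1.55² + 3² − 3²) / (2·1.55·3) = 2.41/9.32 = 0.2588, so ∠CZX = 75°.

Therefore, the measure of angle ∠CZX = 75°.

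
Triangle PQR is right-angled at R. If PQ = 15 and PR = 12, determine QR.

QR = sqrt(15^2 - 12^2) = sqrt(81) = 9

9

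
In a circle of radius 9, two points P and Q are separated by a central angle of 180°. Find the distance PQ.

Drop a perpendicular from the center to the chord, bisecting both the chord and the central angle.
Each half-chord = r sin(θ/2) = 9 sin(90°).
The full chord = 2 × 9 × sin(90°) = 18.

18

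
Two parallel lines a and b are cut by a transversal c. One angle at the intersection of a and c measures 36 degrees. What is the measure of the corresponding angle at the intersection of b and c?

Corresponding angles are equal: 36 degrees.

36 degrees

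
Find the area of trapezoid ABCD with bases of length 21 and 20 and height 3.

Area = (21 + 20) * 3 / 2 = 123 / 2 = 123/2

123/2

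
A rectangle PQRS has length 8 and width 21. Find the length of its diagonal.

d = sqrt(8^2 + 21^2) = sqrt(505)

sqrt(505)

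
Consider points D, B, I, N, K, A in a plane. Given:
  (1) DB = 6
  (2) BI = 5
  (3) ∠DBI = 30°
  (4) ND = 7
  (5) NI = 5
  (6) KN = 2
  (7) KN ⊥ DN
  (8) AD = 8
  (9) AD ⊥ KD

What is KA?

Step 1: By the law of cosines on triangle DNK: DK² = 7² + 2² − 2·7·2·cos(90°) = 53, so DK = √53.
Step 2: By the law of cosines on triangle KDA: KA² = √53² + 8² − 2·√53·8·cos(90°) = 117, so KA = 3·√13.

Therefore, the length of KA = 3·√13.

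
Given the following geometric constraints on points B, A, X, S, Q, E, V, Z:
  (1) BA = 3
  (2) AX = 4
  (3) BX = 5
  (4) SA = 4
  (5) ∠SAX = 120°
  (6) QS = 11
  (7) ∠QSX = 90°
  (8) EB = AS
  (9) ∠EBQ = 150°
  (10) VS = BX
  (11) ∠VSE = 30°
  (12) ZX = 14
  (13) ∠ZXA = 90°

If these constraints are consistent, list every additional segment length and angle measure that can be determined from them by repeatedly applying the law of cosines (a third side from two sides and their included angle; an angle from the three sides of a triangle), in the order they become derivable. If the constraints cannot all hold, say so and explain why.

The constraints are consistent. Derivable facts, in order:
After 1 step:
- AZ = 2·√53
- XS = 4·√3
- ∠ABX = 53.13°
- ∠AXB = 36.87°
- ∠BAX = 90°
After 2 steps:
- XQ = 13
- ∠ASX = 30°
- ∠AXS = 30°
- ∠AZX = 15.95°
- ∠XAZ = 74.05°
After 3 steps:
- ∠QXS = 57.8°
- ∠SQX = 32.2°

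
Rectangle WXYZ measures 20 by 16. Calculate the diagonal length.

Using the Pythagorean theorem:
d² = 20² + 16² = 400 + 256 = 656
d = sqrt(656) = 4*sqrt(41)

4*sqrt(41)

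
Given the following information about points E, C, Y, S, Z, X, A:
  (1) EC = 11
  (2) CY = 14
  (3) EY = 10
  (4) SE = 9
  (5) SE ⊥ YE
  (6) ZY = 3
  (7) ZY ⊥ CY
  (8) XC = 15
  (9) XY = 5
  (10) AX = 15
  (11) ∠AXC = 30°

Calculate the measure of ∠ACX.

Step 1: By the law of cosines on triangle CXA: CA² = 15² + 15² − 2·15·15·cos(30°) = 60.29, so CA ≈ 7.76.
Step 2: By the inverse law of cosines on triangle ACX: cos(∠ACX) = (7.76² + 15² − 15²) / (2·7.76·15) = 60.29/232.94 = 0.2588, so ∠ACX = 75°.

Therefore, the measure of angle ∠ACX = 75°.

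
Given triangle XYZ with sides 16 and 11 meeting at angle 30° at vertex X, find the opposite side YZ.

By the law of cosines: YZ^2 = XY^2 + XZ^2 - 2*XY*XZ*cos(X)
YZ^2 = 16^2 + 11^2 - 2*16*11*cos(30°)
YZ^2 = 256 + 121 - 352*(sqrt(3)/2)
YZ^2 = 377 - 176*sqrt(3)
YZ = sqrt(377 - 176*sqrt(3))

sqrt(377 - 176*sqrt(3))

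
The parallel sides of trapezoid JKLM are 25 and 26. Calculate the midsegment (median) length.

midsegment = (25 + 26) / 2 = 51 / 2 = 51/2

51/2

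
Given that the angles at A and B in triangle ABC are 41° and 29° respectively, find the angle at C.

The interior angles sum to 180°: angle C = 180 - 41 - 29 = 110°.
The triangle is obtuse (angles 41°, 29°, 110°).

110 degrees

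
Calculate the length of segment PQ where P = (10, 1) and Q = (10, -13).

d = sqrt((10 - 10)^2 + (-13 - 1)^2)
d = sqrt(0^2 + -14^2)
d = sqrt(0 + 196)
d = sqrt(196) = 14

14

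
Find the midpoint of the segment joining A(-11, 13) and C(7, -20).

The midpoint is the average of the coordinates:
x: (-11 + 7)/2 = -2
y: (13 + -20)/2 = -7/2
Midpoint = (-2, -7/2)

(-2, -7/2)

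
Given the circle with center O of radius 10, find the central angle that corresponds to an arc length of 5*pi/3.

The full circumference is 2πr = 20*pi.
The arc is 5*pi/3 / 20*pi = 1/12 of the full circle.
So the central angle = 1/12 × 360° = 30°.

30°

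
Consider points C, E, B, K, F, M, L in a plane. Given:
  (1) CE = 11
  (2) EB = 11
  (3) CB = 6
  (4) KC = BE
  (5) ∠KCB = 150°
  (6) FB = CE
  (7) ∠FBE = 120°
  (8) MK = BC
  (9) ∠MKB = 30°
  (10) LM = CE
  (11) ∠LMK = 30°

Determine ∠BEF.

From the given relations: FB = CE = 11.
Step 1: By the law of cosines on triangle EBF: EF² = 11² + 11² − 2·11·11·cos(120°) = 363, so EF = 11·√3.
Step 2: By the inverse law of cosines on triangle BEF: cos(∠BEF) = (11² + (11·√3)² − 11²) / (2·11·11·√3) = 363/419.16 = 0.866, so ∠BEF = 30°.

Therefore, the measure of angle ∠BEF = 30°.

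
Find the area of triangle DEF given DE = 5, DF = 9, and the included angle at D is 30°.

Area = (1/2)(5)(9) sin(30°) = (1/2)(5)(9)(1/2) = 45/4

45/4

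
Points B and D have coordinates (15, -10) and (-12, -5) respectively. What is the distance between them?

d = sqrt((-27)^2 + (5)^2) = sqrt(754)

sqrt(754)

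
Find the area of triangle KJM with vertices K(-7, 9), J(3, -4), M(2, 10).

Using the Shoelace formula for a triangle:
Area = (1/2)|x0(y1 - y2) + x1(y2 - y0) + x2(y0 - y1)|
Area = (1/2)|-7(-4 - 10) + 3(10 - 9) + 2(9 - -4)|
Area = (1/2)|98 + 3 + 26|
Area = (1/2)|127|
Area = (1/2)(127)
Area = 127/2

127/2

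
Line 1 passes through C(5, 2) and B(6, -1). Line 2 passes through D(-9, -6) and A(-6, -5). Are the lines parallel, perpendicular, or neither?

Slope of line 1: m1 = (-1 - 2)/(6 - 5) = -3/1 = -3
Slope of line 2: m2 = (-5 - -6)/(-6 - -9) = 1/3 = 1/3
Two lines are perpendicular when the product of their slopes is -1 (negative reciprocals).
m1 * m2 = (-3) * (1/3) = -1, confirming perpendicularity.

Perpendicular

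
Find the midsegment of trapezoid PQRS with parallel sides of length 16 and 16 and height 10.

midsegment = (16 + 16) / 2 = 32 / 2 = 16

16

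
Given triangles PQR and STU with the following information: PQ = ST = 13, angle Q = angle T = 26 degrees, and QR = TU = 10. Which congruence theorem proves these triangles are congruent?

The given information provides:
PQ = ST = 13, angle Q = angle T = 26 degrees, and QR = TU = 10
This matches the SAS congruence theorem.
Two pairs of corresponding sides and the included angle are equal (Side-Angle-Side).

SAS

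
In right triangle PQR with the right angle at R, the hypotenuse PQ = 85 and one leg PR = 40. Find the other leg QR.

QR = sqrt(85^2 - 40^2) = sqrt(5625) = 75

75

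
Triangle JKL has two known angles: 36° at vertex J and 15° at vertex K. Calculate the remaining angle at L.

By the triangle angle sum property, the three interior angles of any triangle add up to 180°.
We know angle J = 36° and angle K = 15°, so their sum is 51°.
Therefore angle L = 180° - 51° = 129°.

129 degrees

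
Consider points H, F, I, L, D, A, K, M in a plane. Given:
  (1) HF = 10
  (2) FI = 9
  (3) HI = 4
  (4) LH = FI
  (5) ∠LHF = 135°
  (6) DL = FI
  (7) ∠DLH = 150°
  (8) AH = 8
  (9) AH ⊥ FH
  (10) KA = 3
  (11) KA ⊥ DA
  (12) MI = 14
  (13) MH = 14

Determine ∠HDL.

From the given relations: DL = FI = 9; LH = FI = 9.
Step 1: By the law of cosines on triangle DLH: DH² = 9² + 9² − 2·9·9·cos(150°) = 302.3, so DH ≈ 17.39.
Step 2: By the inverse law of cosines on triangle HDL: cos(∠HDL) = (17.39² + 9² − 9²) / (2·17.39·9) = 302.3/312.96 = 0.9659, so ∠HDL = 15°.

Therefore, the measure of angle ∠HDL = 15°.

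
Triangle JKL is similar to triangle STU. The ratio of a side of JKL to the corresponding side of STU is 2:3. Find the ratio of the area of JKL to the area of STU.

The ratio of areas of similar triangles equals the square of the side ratio.
Side ratio = 2:3
Area ratio = (2/3)^2 = 4/9 = 4:9

4:9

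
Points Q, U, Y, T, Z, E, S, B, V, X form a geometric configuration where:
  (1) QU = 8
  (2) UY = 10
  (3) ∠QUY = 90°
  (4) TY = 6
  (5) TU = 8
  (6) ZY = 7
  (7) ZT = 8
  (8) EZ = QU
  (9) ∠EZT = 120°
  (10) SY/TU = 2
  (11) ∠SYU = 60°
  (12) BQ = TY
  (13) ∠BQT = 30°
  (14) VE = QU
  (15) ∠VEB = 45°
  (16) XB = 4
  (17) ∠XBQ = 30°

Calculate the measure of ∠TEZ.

From the given relations: EZ = QU = 8.
Step 1: By the law of cosines on triangle EZT: ET² = 8² + 8² − 2·8·8·cos(120°) = 192, so ET = 8·√3.
Step 2: By the inverse law of cosines on triangle TEZ: cos(∠TEZ) = ((8·√3)² + 8² − 8²) / (2·8·√3·8) = 192/221.7 = 0.866, so ∠TEZ = 30°.

Therefore, the measure of angle ∠TEZ = 30°.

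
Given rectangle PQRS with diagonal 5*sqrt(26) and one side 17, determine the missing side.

Using the Pythagorean theorem: d^2 = a^2 + b^2
b^2 = d^2 - a^2
b^2 = 650 - 289
b^2 = 361
b = sqrt(361) = 19

19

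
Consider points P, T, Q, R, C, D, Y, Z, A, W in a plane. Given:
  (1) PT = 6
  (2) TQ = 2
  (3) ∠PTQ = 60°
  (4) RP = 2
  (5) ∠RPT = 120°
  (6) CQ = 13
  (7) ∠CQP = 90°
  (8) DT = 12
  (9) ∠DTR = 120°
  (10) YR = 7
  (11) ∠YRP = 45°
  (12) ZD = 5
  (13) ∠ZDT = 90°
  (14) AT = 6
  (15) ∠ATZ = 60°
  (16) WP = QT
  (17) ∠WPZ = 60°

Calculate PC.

Step 1: By the law of cosines on triangle PTQ: PQ² = 6² + 2² − 2·6·2·cos(60°) = 28, so PQ = 2·√7.
Step 2: By the law of cosines on triangle PQC: PC² = (2·√7)² + 13² − 2·2·√7·13·cos(90°) = 197, so PC = √197.

Therefore, the length of PC = √197.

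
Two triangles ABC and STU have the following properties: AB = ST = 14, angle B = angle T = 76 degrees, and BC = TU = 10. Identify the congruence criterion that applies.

The given information matches SAS: Two pairs of corresponding sides and the included angle are equal (Side-Angle-Side).

SAS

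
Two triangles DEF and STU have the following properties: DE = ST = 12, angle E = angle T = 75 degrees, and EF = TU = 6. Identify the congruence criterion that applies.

The given information matches SAS: Two pairs of corresponding sides and the included angle are equal (Side-Angle-Side).

SAS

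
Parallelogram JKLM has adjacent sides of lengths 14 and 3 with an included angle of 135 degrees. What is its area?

Area = 14 * 3 * sin(135°) = 42 * sqrt(2)/2 = 21*sqrt(2)

21*sqrt(2)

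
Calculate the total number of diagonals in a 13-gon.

The number of diagonals in an n-gon is n(n - 3)/2.
For n = 13: 13(13 - 3)/2 = 13 × 10 / 2 = 65.

65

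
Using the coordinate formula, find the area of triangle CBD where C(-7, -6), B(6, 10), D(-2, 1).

The Shoelace formula computes the area from vertex coordinates by summing cross products.
For vertices (-7,-6), (6,10), (-2,1):
Signed sum = -7*10 - 6*-6 + 6*1 - -2*10 + -2*-6 - -7*1
= -34 + 26 + 19 = 11
Area = (1/2)|11| = 11/2.

11/2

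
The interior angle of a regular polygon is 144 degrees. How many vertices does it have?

Each interior angle of a regular n-gon is (n - 2) * 180 / n.
Setting this equal to 144:
(n - 2) * 180 / n = 144
Each exterior angle = 180 - 144 = 36 degrees.
Since exterior angles sum to 360: n = 360 / 36 = 10.

10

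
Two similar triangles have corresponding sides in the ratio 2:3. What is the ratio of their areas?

Area ratio = (side ratio)^2 = (2/3)^2 = 4:9.

4:9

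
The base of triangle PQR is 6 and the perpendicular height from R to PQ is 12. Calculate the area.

Area = (1/2)(6)(12) = 36

36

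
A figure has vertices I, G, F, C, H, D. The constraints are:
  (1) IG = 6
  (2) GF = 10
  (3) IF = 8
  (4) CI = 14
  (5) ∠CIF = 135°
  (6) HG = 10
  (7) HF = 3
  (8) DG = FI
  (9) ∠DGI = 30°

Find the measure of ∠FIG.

Step 1: By the inverse law of cosines on triangle FIG: cos(∠FIG) = (8² + 6² − 10²) / (2·8·6) = 0/96 = 0, so ∠FIG = 90°.

Therefore, the measure of angle ∠FIG = 90°.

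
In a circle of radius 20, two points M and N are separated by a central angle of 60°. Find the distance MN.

Drop a perpendicular from the center to the chord, bisecting both the chord and the central angle.
Each half-chord = r sin(θ/2) = 20 sin(30°).
The full chord = 2 × 20 × sin(30°) = 20.

20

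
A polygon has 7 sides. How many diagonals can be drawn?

Total line segments between 7 vertices = C(7,2) = 21.
Subtract the 7 sides: 21 - 7 = 14 diagonals.

14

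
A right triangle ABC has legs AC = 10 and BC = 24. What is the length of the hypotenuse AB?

By the Pythagorean theorem: AB^2 = AC^2 + BC^2
AB^2 = 10^2 + 24^2 = 100 + 576 = 676
AB = sqrt(676) = 26

26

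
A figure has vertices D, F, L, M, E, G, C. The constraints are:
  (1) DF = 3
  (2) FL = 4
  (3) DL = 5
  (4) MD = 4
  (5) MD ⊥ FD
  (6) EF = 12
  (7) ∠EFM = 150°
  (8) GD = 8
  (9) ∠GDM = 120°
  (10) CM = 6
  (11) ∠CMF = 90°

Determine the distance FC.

Step 1: By the law of cosines on triangle FDM: FM² = 3² + 4² − 2·3·4·cos(90°) = 25, so FM = 5.
Step 2: By the law of cosines on triangle FMC: FC² = 5² + 6² − 2·5·6·cos(90°) = 61, so FC = √61.

Therefore, the length of FC = √61.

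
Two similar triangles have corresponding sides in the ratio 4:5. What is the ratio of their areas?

Area ratio = (side ratio)^2 = (4/5)^2 = 16:25.

16:25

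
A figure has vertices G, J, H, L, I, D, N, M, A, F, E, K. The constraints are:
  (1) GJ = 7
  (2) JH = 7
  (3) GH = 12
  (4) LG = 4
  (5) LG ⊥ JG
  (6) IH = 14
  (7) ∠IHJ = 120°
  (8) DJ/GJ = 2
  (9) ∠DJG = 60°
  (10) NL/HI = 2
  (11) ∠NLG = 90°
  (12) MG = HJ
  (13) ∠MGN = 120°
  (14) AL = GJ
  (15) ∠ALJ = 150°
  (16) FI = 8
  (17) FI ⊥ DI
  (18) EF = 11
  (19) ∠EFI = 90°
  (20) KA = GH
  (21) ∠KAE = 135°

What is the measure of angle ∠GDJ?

From the given relations: DJ = 2·GJ = 2·7 = 14.
Step 1: By the law of cosines on triangle DJG: DG² = 14² + 7² − 2·14·7·cos(60°) = 147, so DG = 7·√3.
Step 2: By the inverse law of cosines on triangle GDJ: cos(∠GDJ) = ((7·√3)² + 14² − 7²) / (2·7·√3·14) = 294/339.48 = 0.866, so ∠GDJ = 30°.

Therefore, the measure of angle ∠GDJ = 30°.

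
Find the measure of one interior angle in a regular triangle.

Each interior angle of a regular n-gon is (n - 2) * 180 / n.
For n = 3: (3 - 2) * 180 / 3 = 180/3 = 60 degrees.

60 degrees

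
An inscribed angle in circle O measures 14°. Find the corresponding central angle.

The inscribed angle theorem states that a central angle is always twice any inscribed angle that subtends the same arc.
Since the inscribed angle is 14°, the central angle = 2 × 14° = 28°.

28°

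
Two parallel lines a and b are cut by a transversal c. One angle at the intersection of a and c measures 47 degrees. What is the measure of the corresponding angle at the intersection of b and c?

When a transversal crosses parallel lines, angles in the same position at each intersection are called corresponding angles.
These are always equal, so the answer is 47 degrees.

47 degrees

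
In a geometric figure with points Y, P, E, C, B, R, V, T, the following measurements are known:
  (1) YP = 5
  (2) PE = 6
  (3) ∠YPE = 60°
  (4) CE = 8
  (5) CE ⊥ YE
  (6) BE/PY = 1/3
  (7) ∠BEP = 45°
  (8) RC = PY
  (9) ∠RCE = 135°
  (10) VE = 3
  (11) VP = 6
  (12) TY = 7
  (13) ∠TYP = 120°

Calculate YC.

Step 1: By the law of cosines on triangle EPY: EY² = 6² + 5² − 2·6·5·cos(60°) = 31, so EY = √31.
Step 2: By the law of cosines on triangle YEC: YC² = √31² + 8² − 2·√31·8·cos(90°) = 95, so YC = √95.

Therefore, the length of YC = √95.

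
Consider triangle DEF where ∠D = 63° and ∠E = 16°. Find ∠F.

The interior angles sum to 180°: angle F = 180 - 63 - 16 = 101°.
The triangle is obtuse (angles 63°, 16°, 101°).

101 degrees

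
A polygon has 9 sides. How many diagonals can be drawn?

Total line segments between 9 vertices = C(9,2) = 36.
Subtract the 9 sides: 36 - 9 = 27 diagonals.

27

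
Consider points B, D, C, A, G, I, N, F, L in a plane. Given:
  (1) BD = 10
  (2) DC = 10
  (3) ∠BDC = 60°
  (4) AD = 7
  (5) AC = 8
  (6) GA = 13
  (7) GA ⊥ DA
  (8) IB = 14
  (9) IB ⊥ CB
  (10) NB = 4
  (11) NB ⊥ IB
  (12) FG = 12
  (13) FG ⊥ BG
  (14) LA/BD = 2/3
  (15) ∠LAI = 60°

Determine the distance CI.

Step 1: By the law of cosines on triangle BDC: BC² = 10² + 10² − 2·10·10·cos(60°) = 100, so BC = 10.
Step 2: By the law of cosines on triangle CBI: CI² = 10² + 14² − 2·10·14·cos(90°) = 296, so CI = 2·√74.

Therefore, the length of CI = 2·√74.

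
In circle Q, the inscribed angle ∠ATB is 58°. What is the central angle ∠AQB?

The inscribed angle theorem states that a central angle is always twice any inscribed angle that subtends the same arc.
Since the inscribed angle is 58°, the central angle = 2 × 58° = 116°.

116°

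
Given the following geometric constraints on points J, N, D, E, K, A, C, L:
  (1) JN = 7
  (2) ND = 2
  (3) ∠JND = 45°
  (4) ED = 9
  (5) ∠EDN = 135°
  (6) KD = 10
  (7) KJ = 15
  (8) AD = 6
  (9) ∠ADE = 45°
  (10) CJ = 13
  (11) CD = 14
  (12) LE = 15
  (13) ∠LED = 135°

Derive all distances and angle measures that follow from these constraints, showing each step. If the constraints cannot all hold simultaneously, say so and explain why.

The constraints are consistent.

Step 1: From JN = 7, ND = 2, and ∠JND = 45°, by the law of cosines:
  JD² = JN² + ND² - 2·JN·ND·cos(45°) = 49 + 4 - 19.8 = 33.2
  JD ≈ 5.76

Step 2: From ND = 2, DE = 9, and ∠NDE = 135°, by the law of cosines:
  NE² = ND² + DE² - 2·ND·DE·cos(135°) = 4 + 81 + 25.46 = 110.5
  NE ≈ 10.51

Step 3: From DE = 9, EL = 15, and ∠DEL = 135°, by the law of cosines:
  DL² = DE² + EL² - 2·DE·EL·cos(135°) = 81 + 225 + 190.9 = 496.9
  DL ≈ 22.29

Step 4: From ED = 9, DA = 6, and ∠EDA = 45°, by the law of cosines:
  EA² = ED² + DA² - 2·ED·DA·cos(45°) = 81 + 36 - 76.37 = 40.63
  EA ≈ 6.37

Step 5: From JC = 13, JD = 5.76, CD = 14, by the inverse law of cosines:
  cos(∠CJD) = (JC² + JD² - CD²) / (2·JC·JD)
  ∠CJD = 87.63°

Step 6: From JD = 5.76, JK = 15, DK = 10, by the inverse law of cosines:
  cos(∠DJK) = (JD² + JK² - DK²) / (2·JD·JK)
  ∠DJK = 23.77°

Step 7: From JD = 5.76, JN = 7, DN = 2, by the inverse law of cosines:
  cos(∠DJN) = (JD² + JN² - DN²) / (2·JD·JN)
  ∠DJN = 14.21°

Step 8: From ND = 2, NE = 10.51, DE = 9, by the inverse law of cosines:
  cos(∠DNE) = (ND² + NE² - DE²) / (2·ND·NE)
  ∠DNE = 37.27°

Step 9: From DC = 14, DJ = 5.76, CJ = 13, by the inverse law of cosines:
  cos(∠CDJ) = (DC² + DJ² - CJ²) / (2·DC·DJ)
  ∠CDJ = 68.09°

Step 10: From DE = 9, DL = 22.29, EL = 15, by the inverse law of cosines:
  cos(∠EDL) = (DE² + DL² - EL²) / (2·DE·DL)
  ∠EDL = 28.41°

Step 11: From DJ = 5.76, DK = 10, JK = 15, by the inverse law of cosines:
  cos(∠JDK) = (DJ² + DK² - JK²) / (2·DJ·DK)
  ∠JDK = 142.81°

Step 12: From DJ = 5.76, DN = 2, JN = 7, by the inverse law of cosines:
  cos(∠JDN) = (DJ² + DN² - JN²) / (2·DJ·DN)
  ∠JDN = 120.79°

Step 13: From EA = 6.37, ED = 9, AD = 6, by the inverse law of cosines:
  cos(∠AED) = (EA² + ED² - AD²) / (2·EA·ED)
  ∠AED = 41.73°

Step 14: From ED = 9, EN = 10.51, DN = 2, by the inverse law of cosines:
  cos(∠DEN) = (ED² + EN² - DN²) / (2·ED·EN)
  ∠DEN = 7.73°

Step 15: From KD = 10, KJ = 15, DJ = 5.76, by the inverse law of cosines:
  cos(∠DKJ) = (KD² + KJ² - DJ²) / (2·KD·KJ)
  ∠DKJ = 13.43°

Step 16: From AD = 6, AE = 6.37, DE = 9, by the inverse law of cosines:
  cos(∠DAE) = (AD² + AE² - DE²) / (2·AD·AE)
  ∠DAE = 93.27°

Step 17: From CD = 14, CJ = 13, DJ = 5.76, by the inverse law of cosines:
  cos(∠DCJ) = (CD² + CJ² - DJ²) / (2·CD·CJ)
  ∠DCJ = 24.28°

Step 18: From LD = 22.29, LE = 15, DE = 9, by the inverse law of cosines:
  cos(∠DLE) = (LD² + LE² - DE²) / (2·LD·LE)
  ∠DLE = 16.59°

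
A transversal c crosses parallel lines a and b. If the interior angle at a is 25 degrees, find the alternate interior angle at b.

Alternate interior angles are equal: 25 degrees.

25 degrees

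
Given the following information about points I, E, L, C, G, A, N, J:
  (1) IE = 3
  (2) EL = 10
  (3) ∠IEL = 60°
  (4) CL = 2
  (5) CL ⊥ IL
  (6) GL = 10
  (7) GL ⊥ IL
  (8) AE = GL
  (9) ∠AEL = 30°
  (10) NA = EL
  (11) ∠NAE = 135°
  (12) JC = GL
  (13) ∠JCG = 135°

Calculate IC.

Step 1: By the law of cosines on triangle LEI: LI² = 10² + 3² − 2·10·3·cos(60°) = 79, so LI = √79.
Step 2: By the law of cosines on triangle ILC: IC² = √79² + 2² − 2·√79·2·cos(90°) = 83, so IC = √83.

Therefore, the length of IC = √83.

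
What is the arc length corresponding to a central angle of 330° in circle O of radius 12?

Arc length = 2πr × θ/360
= 2π × 12 × 11/12
= 22*pi

22*pi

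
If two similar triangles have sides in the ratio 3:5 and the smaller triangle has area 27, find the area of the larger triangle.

The ratio of areas of similar triangles = (side ratio)^2.
Side ratio = 3:5, so area ratio = 9:25.
Area of the larger triangle / Area of the smaller triangle = 25/9
Area of the larger triangle = 27 * 25/9 = 75

75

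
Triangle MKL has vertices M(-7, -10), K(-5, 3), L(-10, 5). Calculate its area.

Shoelace: Area = (1/2)|-7(3-5) + -5(5--10) + -10(-10-3)| = (1/2)(69) = 69/2

69/2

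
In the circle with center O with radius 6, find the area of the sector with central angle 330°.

Sector area = πr² × θ/360
= π × 6² × 11/12
= π × 36 × 11/12
= 33*pi

33*pi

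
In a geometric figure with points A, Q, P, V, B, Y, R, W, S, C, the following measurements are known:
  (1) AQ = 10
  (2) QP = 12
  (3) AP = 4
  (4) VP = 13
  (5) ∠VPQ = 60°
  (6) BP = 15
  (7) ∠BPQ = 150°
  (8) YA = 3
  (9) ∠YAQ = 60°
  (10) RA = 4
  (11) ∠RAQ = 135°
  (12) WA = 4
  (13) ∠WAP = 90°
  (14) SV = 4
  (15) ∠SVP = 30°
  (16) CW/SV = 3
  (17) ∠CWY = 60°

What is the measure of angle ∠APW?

Step 1: By the law of cosines on triangle PAW: PW² = 4² + 4² − 2·4·4·cos(90°) = 32, so PW = 4·√2.
Step 2: By the inverse law of cosines on triangle APW: cos(∠APW) = (4² + (4·√2)² − 4²) / (2·4·4·√2) = 32/45.25 = 0.7071, so ∠APW = 45°.

Therefore, the measure of angle ∠APW = 45°.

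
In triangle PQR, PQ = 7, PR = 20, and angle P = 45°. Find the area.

When two sides and the included angle are known, the area formula is (1/2)ab sin(C).
The height from one side to the opposite vertex is 20 sin(45°) = 10*sqrt(2).
Area = (1/2) * 7 * 10*sqrt(2) = 35*sqrt(2).

35*sqrt(2)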